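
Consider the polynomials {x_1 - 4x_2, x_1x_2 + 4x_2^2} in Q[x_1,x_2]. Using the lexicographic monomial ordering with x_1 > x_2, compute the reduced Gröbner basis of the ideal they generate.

G = {x_1 - 4x_2, x_2^2}

f_1 = x_1 - 4x_2, LT = x_1.
f_2 = x_1x_2 + 4x_2^2, LT = x_1x_2.

S(f_1,f_2): lcm = x_1x_2. S = -8x_2^2.
  reduce S modulo (f_1, f_2):
  remainder -8x_2^2 ≠ 0; add g_3 = -8x_2^2 to the basis.

The other S-polynomials (S(f_1,g_3), S(f_2,g_3)) all reduce to 0 modulo the current basis, so we have a Gröbner basis.
Inter-reduce: drop elements whose leading term is divisible by another's, tail-reduce, and make monic.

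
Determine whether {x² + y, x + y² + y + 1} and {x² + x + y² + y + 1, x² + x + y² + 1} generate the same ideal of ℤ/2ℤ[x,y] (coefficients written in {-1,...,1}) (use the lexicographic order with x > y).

Two ideals are equal iff their reduced Gröbner bases coincide (the reduced basis is unique for a fixed ordering).
Buchberger on the first generating set:
f_1 = x² + y, LT = x².
f_2 = x + y² + y + 1, LT = x.

S(f_1,f_2): lcm = x². S = xy² + xy + x + y.
  leading term xy²: subtract (y²)·f_2 from xy² + xy + x + y → xy + x + y⁴ + y³ + y² + y
  leading term xy: subtract (y)·f_2 from xy + x + y⁴ + y³ + y² + y → x + y⁴
  leading term x: subtract (1)·f_2 from x + y⁴ → y⁴ + y² + y + 1
  leading term y⁴: no divisor's leading term divides it; move y⁴ to the remainder.
  leading term y²: no divisor's leading term divides it; move y² to the remainder.
  leading term y: no divisor's leading term divides it; move y to the remainder.
  leading term 1: no divisor's leading term divides it; move 1 to the remainder.
  remainder y⁴ + y² + y + 1 ≠ 0; add g_3 = y⁴ + y² + y + 1 to the basis.

The other S-polynomials (S(f_1,g_3), S(f_2,g_3)) all reduce to 0 modulo the current basis, so we have a Gröbner basis.
Inter-reduce: drop elements whose leading term is divisible by another's, tail-reduce, and make monic.
Reduced Gröbner basis: {x + y² + y + 1, y⁴ + y² + y + 1}.

Buchberger on the second generating set:
h_1 = x² + x + y² + y + 1, LT = x².
h_2 = x² + x + y² + 1, LT = x².

S(h_1,h_2): lcm = x². S = y.
  leading term y: no divisor's leading term divides it; move y to the remainder.
  remainder y ≠ 0; add k_3 = y to the basis.

The other S-polynomials (S(h_1,k_3), S(h_2,k_3)) all reduce to 0 modulo the current basis, so we have a Gröbner basis.
Inter-reduce: drop elements whose leading term is divisible by another's, tail-reduce, and make monic.
Reduced Gröbner basis: {x² + x + 1, y}.

These differ, so the ideals are not equal.

No, the ideals differ.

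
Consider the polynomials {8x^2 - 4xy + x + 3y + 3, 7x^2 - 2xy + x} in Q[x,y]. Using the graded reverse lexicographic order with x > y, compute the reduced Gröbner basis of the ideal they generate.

G = {x^2 + 1/6x - 1/2y - 1/2, xy + 1/12x - 7/4y - 7/4, y^2 - 77/24x - 45/8y - 53/8}

f_1 = 8x^2 - 4xy + x + 3y + 3, LT = x^2.
f_2 = 7x^2 - 2xy + x, LT = x^2.

S(f_1,f_2): lcm = x^2. S = -3/14xy - 1/56x + 3/8y + 3/8.
  leading term xy: no divisor's leading term divides it; move -3/14xy to the remainder.
  leading term x: no divisor's leading term divides it; move -1/56x to the remainder.
  leading term y: no divisor's leading term divides it; move 3/8y to the remainder.
  leading term 1: no divisor's leading term divides it; move 3/8 to the remainder.
  remainder -3/14xy - 1/56x + 3/8y + 3/8 ≠ 0; add g_3 = -3/14xy - 1/56x + 3/8y + 3/8 to the basis.

S(f_1,g_3): lcm = x^2y. S = -1/2xy^2 - 1/12x^2 + 15/8xy + 3/8y^2 + 7/4x + 3/8y.
  leading term xy^2: subtract (7/3y)·g_3 from -1/2xy^2 - 1/12x^2 + 15/8xy + 3/8y^2 + 7/4x + 3/8y → -1/12x^2 + 23/12xy - 1/2y^2 + 7/4x - 1/2y
  leading term x^2: subtract (-1/96)·f_1 from -1/12x^2 + 23/12xy - 1/2y^2 + 7/4x - 1/2y → 15/8xy - 1/2y^2 + 169/96x - 15/32y + 1/32
  leading term xy: subtract (-35/4)·g_3 from 15/8xy - 1/2y^2 + 169/96x - 15/32y + 1/32 → -1/2y^2 + 77/48x + 45/16y + 53/16
  leading term y^2: no divisor's leading term divides it; move -1/2y^2 to the remainder.
  leading term x: no divisor's leading term divides it; move 77/48x to the remainder.
  leading term y: no divisor's leading term divides it; move 45/16y to the remainder.
  leading term 1: no divisor's leading term divides it; move 53/16 to the remainder.
  remainder -1/2y^2 + 77/48x + 45/16y + 53/16 ≠ 0; add g_4 = -1/2y^2 + 77/48x + 45/16y + 53/16 to the basis.

S(f_2,g_3): lcm = x^2y. S = -2/7xy^2 - 1/12x^2 + 53/28xy + 7/4x.
  leading term xy^2: subtract (4/3y)·g_3 from -2/7xy^2 - 1/12x^2 + 53/28xy + 7/4x → -1/12x^2 + 23/12xy - 1/2y^2 + 7/4x - 1/2y
  leading term x^2: subtract (-1/96)·f_1 from -1/12x^2 + 23/12xy - 1/2y^2 + 7/4x - 1/2y → 15/8xy - 1/2y^2 + 169/96x - 15/32y + 1/32
  leading term xy: subtract (-35/4)·g_3 from 15/8xy - 1/2y^2 + 169/96x - 15/32y + 1/32 → -1/2y^2 + 77/48x + 45/16y + 53/16
  leading term y^2: subtract (1)·g_4 from -1/2y^2 + 77/48x + 45/16y + 53/16 → 0
  remainder 0.

S(f_1,g_4): leading monomials are coprime, so the S-polynomial reduces to 0 (Buchberger's first criterion).
S(f_2,g_4): leading monomials are coprime, so the S-polynomial reduces to 0 (Buchberger's first criterion).
S(g_3,g_4): lcm = xy^2. S = 77/24x^2 + 137/24xy - 7/4y^2 + 53/8x - 7/4y.
  leading term x^2: subtract (77/192)·f_1 from 77/24x^2 + 137/24xy - 7/4y^2 + 53/8x - 7/4y → 117/16xy - 7/4y^2 + 1195/192x - 189/64y - 77/64
  leading term xy: subtract (-273/8)·g_3 from 117/16xy - 7/4y^2 + 1195/192x - 189/64y - 77/64 → -7/4y^2 + 539/96x + 315/32y + 371/32
  leading term y^2: subtract (7/2)·g_4 from -7/4y^2 + 539/96x + 315/32y + 371/32 → 0
  remainder 0.

Every S-polynomial of the final basis reduces to 0, so we have a Gröbner basis.
Inter-reduce: drop elements whose leading term is divisible by another's, tail-reduce, and make monic.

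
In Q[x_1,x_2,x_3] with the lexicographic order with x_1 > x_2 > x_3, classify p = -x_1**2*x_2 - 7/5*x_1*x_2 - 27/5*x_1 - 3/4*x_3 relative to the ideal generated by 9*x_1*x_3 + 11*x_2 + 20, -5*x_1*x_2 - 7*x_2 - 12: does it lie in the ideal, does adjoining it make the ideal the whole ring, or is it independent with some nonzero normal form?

First compute the reduced Gröbner basis of I by Buchberger's algorithm.
f_1 = 9*x_1*x_3 + 11*x_2 + 20, LT = x_1*x_3.
f_2 = -5*x_1*x_2 - 7*x_2 - 12, LT = x_1*x_2.

S(f_1,f_2): lcm = x_1*x_2*x_3. S = 11/9*x_2**2 - 7/5*x_2*x_3 + 20/9*x_2 - 12/5*x_3.
  leading term x_2**2: no divisor's leading term divides it; move 11/9*x_2**2 to the remainder.
  leading term x_2*x_3: no divisor's leading term divides it; move -7/5*x_2*x_3 to the remainder.
  leading term x_2: no divisor's leading term divides it; move 20/9*x_2 to the remainder.
  leading term x_3: no divisor's leading term divides it; move -12/5*x_3 to the remainder.
  remainder 11/9*x_2**2 - 7/5*x_2*x_3 + 20/9*x_2 - 12/5*x_3 ≠ 0; add h_3 = 11/9*x_2**2 - 7/5*x_2*x_3 + 20/9*x_2 - 12/5*x_3 to the basis.

The other S-polynomials (S(f_1,h_3), S(f_2,h_3)) all reduce to 0 modulo the current basis, so we have a Gröbner basis.
Inter-reduce: drop elements whose leading term is divisible by another's, tail-reduce, and make monic.
Reduced Gröbner basis: {x_1*x_2 + 7/5*x_2 + 12/5, x_1*x_3 + 11/9*x_2 + 20/9, x_2**2 - 63/55*x_2*x_3 + 20/11*x_2 - 108/55*x_3}.
Label its elements g_1 = x_1*x_2 + 7/5*x_2 + 12/5, g_2 = x_1*x_3 + 11/9*x_2 + 20/9, g_3 = x_2**2 - 63/55*x_2*x_3 + 20/11*x_2 - 108/55*x_3.

Reduce p = -x_1**2*x_2 - 7/5*x_1*x_2 - 27/5*x_1 - 3/4*x_3 modulo G:
  leading term x_1**2*x_2: subtract (-x_1)·g_1 from -x_1**2*x_2 - 7/5*x_1*x_2 - 27/5*x_1 - 3/4*x_3 → -3*x_1 - 3/4*x_3
  leading term x_1: no divisor's leading term divides it; move -3*x_1 to the remainder.
  leading term x_3: no divisor's leading term divides it; move -3/4*x_3 to the remainder.
  normal form = -3*x_1 - 3/4*x_3.
The normal form is nonzero, so p ∉ I. Since p minus its normal form lies in I, I + (p) = I + (r) where r = -3*x_1 - 3/4*x_3; decide whether this ideal is the whole ring.
Run Buchberger on G together with r (pairs among the g_i already reduce to 0 since G is a Gröbner basis):
g_1 = x_1*x_2 + 7/5*x_2 + 12/5, LT = x_1*x_2.
g_2 = x_1*x_3 + 11/9*x_2 + 20/9, LT = x_1*x_3.
g_3 = x_2**2 - 63/55*x_2*x_3 + 20/11*x_2 - 108/55*x_3, LT = x_2**2.
r = -3*x_1 - 3/4*x_3, LT = x_1.

S(g_1,r): lcm = x_1*x_2. S = -1/4*x_2*x_3 + 7/5*x_2 + 12/5.
  leading term x_2*x_3: no divisor's leading term divides it; move -1/4*x_2*x_3 to the remainder.
  leading term x_2: no divisor's leading term divides it; move 7/5*x_2 to the remainder.
  leading term 1: no divisor's leading term divides it; move 12/5 to the remainder.
  remainder -1/4*x_2*x_3 + 7/5*x_2 + 12/5 ≠ 0; add m_5 = -1/4*x_2*x_3 + 7/5*x_2 + 12/5 to the basis.

S(g_2,r): lcm = x_1*x_3. S = 11/9*x_2 - 1/4*x_3**2 + 20/9.
  leading term x_2: no divisor's leading term divides it; move 11/9*x_2 to the remainder.
  leading term x_3**2: no divisor's leading term divides it; move -1/4*x_3**2 to the remainder.
  leading term 1: no divisor's leading term divides it; move 20/9 to the remainder.
  remainder 11/9*x_2 - 1/4*x_3**2 + 20/9 ≠ 0; add m_6 = 11/9*x_2 - 1/4*x_3**2 + 20/9 to the basis.

S(m_5,m_6): lcm = x_2*x_3. S = -28/5*x_2 + 9/44*x_3**3 - 20/11*x_3 - 48/5.
  leading term x_2: subtract (-252/55)·m_6 from -28/5*x_2 + 9/44*x_3**3 - 20/11*x_3 - 48/5 → 9/44*x_3**3 - 63/55*x_3**2 - 20/11*x_3 + 32/55
  leading term x_3**3: no divisor's leading term divides it; move 9/44*x_3**3 to the remainder.
  leading term x_3**2: no divisor's leading term divides it; move -63/55*x_3**2 to the remainder.
  leading term x_3: no divisor's leading term divides it; move -20/11*x_3 to the remainder.
  leading term 1: no divisor's leading term divides it; move 32/55 to the remainder.
  remainder 9/44*x_3**3 - 63/55*x_3**2 - 20/11*x_3 + 32/55 ≠ 0; add m_7 = 9/44*x_3**3 - 63/55*x_3**2 - 20/11*x_3 + 32/55 to the basis.

The other S-polynomials (S(g_1,g_2), S(g_1,g_3), S(g_2,g_3), S(g_3,r), S(g_1,m_5), S(g_2,m_5), S(g_3,m_5), S(r,m_5), S(g_1,m_6), S(g_2,m_6), S(g_3,m_6), S(r,m_6), S(g_1,m_7), S(g_2,m_7), S(g_3,m_7), S(r,m_7), S(m_5,m_7), S(m_6,m_7)) all reduce to 0 modulo the current basis, so we have a Gröbner basis.
Inter-reduce: drop elements whose leading term is divisible by another's, tail-reduce, and make monic.
Reduced Gröbner basis: {x_1 + 1/4*x_3, x_2 - 9/44*x_3**2 + 20/11, x_3**3 - 28/5*x_3**2 - 80/9*x_3 + 128/45}.
The reduced Gröbner basis of I + (p) is {x_1 + 1/4*x_3, x_2 - 9/44*x_3**2 + 20/11, x_3**3 - 28/5*x_3**2 - 80/9*x_3 + 128/45} ≠ {1}, a proper ideal, so the enlarged system stays consistent: p is independent of I, with normal form -3*x_1 - 3/4*x_3.

-x_1**2*x_2 - 7/5*x_1*x_2 - 27/5*x_1 - 3/4*x_3 is independent of I; its normal form modulo I is -3*x_1 - 3/4*x_3.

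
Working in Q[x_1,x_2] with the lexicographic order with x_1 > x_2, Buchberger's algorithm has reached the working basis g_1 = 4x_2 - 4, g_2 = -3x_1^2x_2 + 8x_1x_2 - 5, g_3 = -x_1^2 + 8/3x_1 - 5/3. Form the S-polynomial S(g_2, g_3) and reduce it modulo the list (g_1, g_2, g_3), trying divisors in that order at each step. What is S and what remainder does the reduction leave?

lcm(LM(g_2), LM(g_3)) = x_1^2x_2.
S = (lcm/LT(g_2))·g_2 − (lcm/LT(g_3))·g_3 = -5/3x_2 + 5/3.
Reduce S modulo (g_1, g_2, g_3) in that order:
  leading term x_2: subtract (-5/12)·g_1 from -5/3x_2 + 5/3 → 0
The remainder is 0, so this S-polynomial contributes no new basis element.

S(g_2, g_3) = -5/3x_2 + 5/3; remainder on division = 0.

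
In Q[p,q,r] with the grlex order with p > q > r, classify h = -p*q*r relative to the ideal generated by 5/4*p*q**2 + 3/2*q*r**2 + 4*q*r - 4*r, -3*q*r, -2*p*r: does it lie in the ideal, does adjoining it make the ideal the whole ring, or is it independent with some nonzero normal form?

-p*q*r lies in I (it reduces to 0).

First compute the reduced Gröbner basis of I by Buchberger's algorithm.
f_1 = 5/4*p*q**2 + 3/2*q*r**2 + 4*q*r - 4*r, LT = p*q**2.
f_2 = -3*q*r, LT = q*r.
f_3 = -2*p*r, LT = p*r.

S(f_1,f_2): lcm = p*q**2*r. S = 6/5*q*r**3 + 16/5*q*r**2 - 16/5*r**2.
  reduce S modulo (f_1, f_2, f_3):
  remainder -16/5*r**2 ≠ 0; add k_4 = -16/5*r**2 to the basis.

The other S-polynomials (S(f_1,f_3), S(f_2,f_3), S(f_1,k_4), S(f_2,k_4), S(f_3,k_4)) all reduce to 0 modulo the current basis, so we have a Gröbner basis.
Inter-reduce: drop elements whose leading term is divisible by another's, tail-reduce, and make monic.
Reduced Gröbner basis: {p*q**2 - 16/5*r, p*r, q*r, r**2}.
Label its elements g_1 = p*q**2 - 16/5*r, g_2 = p*r, g_3 = q*r, g_4 = r**2.

Reduce h = -p*q*r modulo G:
  leading term p*q*r: subtract (-q)·g_2 from -p*q*r → 0
  normal form = 0.
Since the normal form is 0, h ∈ I.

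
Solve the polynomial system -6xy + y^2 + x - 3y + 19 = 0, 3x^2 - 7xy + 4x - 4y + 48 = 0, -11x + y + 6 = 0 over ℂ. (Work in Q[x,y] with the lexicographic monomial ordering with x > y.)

{(1, 5)}

Compute a lex Gröbner basis by Buchberger's algorithm.
f_1 = -6xy + x + y^2 - 3y + 19, LT = xy.
f_2 = 3x^2 - 7xy + 4x - 4y + 48, LT = x^2.
f_3 = -11x + y + 6, LT = x.

S(f_1,f_2): lcm = x^2y. S = -1/6x^2 + 13/6xy^2 - 5/6xy - 19/6x + 4/3y^2 - 16y.
  leading term x^2: subtract (-1/18)·f_2 from -1/6x^2 + 13/6xy^2 - 5/6xy - 19/6x + 4/3y^2 - 16y → 13/6xy^2 - 11/9xy - 53/18x + 4/3y^2 - 146/9y + 8/3
  leading term xy^2: subtract (-13/36y)·f_1 from 13/6xy^2 - 11/9xy - 53/18x + 4/3y^2 - 146/9y + 8/3 → -31/36xy - 53/18x + 13/36y^3 + 1/4y^2 - 337/36y + 8/3
  leading term xy: subtract (31/216)·f_1 from -31/36xy - 53/18x + 13/36y^3 + 1/4y^2 - 337/36y + 8/3 → -667/216x + 13/36y^3 + 23/216y^2 - 643/72y - 13/216
  leading term x: subtract (667/2376)·f_3 from -667/216x + 13/36y^3 + 23/216y^2 - 643/72y - 13/216 → 13/36y^3 + 23/216y^2 - 10943/1188y - 4145/2376
  leading term y^3: no divisor's leading term divides it; move 13/36y^3 to the remainder.
  leading term y^2: no divisor's leading term divides it; move 23/216y^2 to the remainder.
  leading term y: no divisor's leading term divides it; move -10943/1188y to the remainder.
  leading term 1: no divisor's leading term divides it; move -4145/2376 to the remainder.
  remainder 13/36y^3 + 23/216y^2 - 10943/1188y - 4145/2376 ≠ 0; add h_4 = 13/36y^3 + 23/216y^2 - 10943/1188y - 4145/2376 to the basis.

S(f_1,f_3): lcm = xy. S = -1/6x - 5/66y^2 + 23/22y - 19/6.
  leading term x: subtract (1/66)·f_3 from -1/6x - 5/66y^2 + 23/22y - 19/6 → -5/66y^2 + 34/33y - 215/66
  leading term y^2: no divisor's leading term divides it; move -5/66y^2 to the remainder.
  leading term y: no divisor's leading term divides it; move 34/33y to the remainder.
  leading term 1: no divisor's leading term divides it; move -215/66 to the remainder.
  remainder -5/66y^2 + 34/33y - 215/66 ≠ 0; add h_5 = -5/66y^2 + 34/33y - 215/66 to the basis.

S(f_2,f_3): lcm = x^2. S = -74/33xy + 62/33x - 4/3y + 16.
  leading term xy: subtract (37/99)·f_1 from -74/33xy + 62/33x - 4/3y + 16 → 149/99x - 37/99y^2 - 7/33y + 881/99
  leading term x: subtract (-149/1089)·f_3 from 149/99x - 37/99y^2 - 7/33y + 881/99 → -37/99y^2 - 82/1089y + 10585/1089
  leading term y^2: subtract (74/15)·h_5 from -37/99y^2 - 82/1089y + 10585/1089 → -9362/1815y + 9362/363
  leading term y: no divisor's leading term divides it; move -9362/1815y to the remainder.
  leading term 1: no divisor's leading term divides it; move 9362/363 to the remainder.
  remainder -9362/1815y + 9362/363 ≠ 0; add h_6 = -9362/1815y + 9362/363 to the basis.

The other S-polynomials (S(f_1,h_4), S(f_2,h_4), S(f_3,h_4), S(f_1,h_5), S(f_2,h_5), S(f_3,h_5), S(h_4,h_5), S(f_1,h_6), S(f_2,h_6), S(f_3,h_6), S(h_4,h_6), S(h_5,h_6)) all reduce to 0 modulo the current basis, so we have a Gröbner basis.
Inter-reduce: drop elements whose leading term is divisible by another's, tail-reduce, and make monic.
Reduced Gröbner basis: {x - 1, y - 5}.

A lex Gröbner basis eliminates variables successively. Here y - 5 depends only on y, with roots {5}; lifting each root through the earlier basis elements recovers the full solutions.
  y = 5: the earlier basis element becomes x - 1 = 0, giving x = 1 — point (1, 5).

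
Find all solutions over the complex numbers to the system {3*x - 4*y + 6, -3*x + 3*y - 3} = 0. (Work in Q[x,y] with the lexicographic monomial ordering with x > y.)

Compute a lex Gröbner basis by Buchberger's algorithm.
f_1 = 3*x - 4*y + 6, LT = x.
f_2 = -3*x + 3*y - 3, LT = x.

S(f_1,f_2): lcm = x. S = -1/3*y + 1.
  reduce S modulo (f_1, f_2):
  remainder -1/3*y + 1 ≠ 0; add h_3 = -1/3*y + 1 to the basis.

The other S-polynomials (S(f_1,h_3), S(f_2,h_3)) all reduce to 0 modulo the current basis, so we have a Gröbner basis.
Inter-reduce: drop elements whose leading term is divisible by another's, tail-reduce, and make monic.
Reduced Gröbner basis: {x - 2, y - 3}.

Elimination: the polynomial y - 3 lies in the elimination ideal for y, so y ∈ {3}. For each such y, the remaining basis elements (now univariate) give the rest of the solution.
  y = 3: the earlier basis element becomes x - 2 = 0, giving x = 2 — point (2, 3).

{(2, 3)}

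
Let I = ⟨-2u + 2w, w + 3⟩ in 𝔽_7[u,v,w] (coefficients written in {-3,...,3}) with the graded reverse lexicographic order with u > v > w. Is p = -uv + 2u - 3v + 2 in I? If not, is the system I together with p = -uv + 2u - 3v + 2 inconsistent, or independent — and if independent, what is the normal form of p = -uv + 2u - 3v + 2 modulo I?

First compute the reduced Gröbner basis of I by Buchberger's algorithm.
f_1 = -2u + 2w, LT = u.
f_2 = w + 3, LT = w.

The S-polynomials (S(f_1,f_2)) all reduce to 0 modulo the current basis, so we have a Gröbner basis.
Inter-reduce: drop elements whose leading term is divisible by another's, tail-reduce, and make monic.
Reduced Gröbner basis: {u + 3, w + 3}.
Label its elements g_1 = u + 3, g_2 = w + 3.

Reduce p = -uv + 2u - 3v + 2 modulo G:
  leading term uv: subtract (-v)·g_1 from -uv + 2u - 3v + 2 → 2u + 2
  leading term u: subtract (2)·g_1 from 2u + 2 → 3
  leading term 1: no divisor's leading term divides it; move 3 to the remainder.
  normal form = 3.
The normal form is nonzero, so p ∉ I. Since p minus its normal form lies in I, I + (p) = I + (r) where r = 3; decide whether this ideal is the whole ring.
Here r = 3 is a nonzero constant, hence a unit: 1 ∈ I + (p), the Gröbner basis of I + (p) is {1}, and the enlarged system has no common solution — adjoining p is inconsistent.

Ideal membership is decidable via reduction modulo a Gröbner basis.

Adjoining -uv + 2u - 3v + 2 makes the ideal the whole ring: the system is inconsistent.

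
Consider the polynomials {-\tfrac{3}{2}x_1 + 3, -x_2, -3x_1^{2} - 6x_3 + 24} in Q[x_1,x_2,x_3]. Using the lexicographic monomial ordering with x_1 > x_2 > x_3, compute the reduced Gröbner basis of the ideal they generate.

f_1 = -\tfrac{3}{2}x_1 + 3, LT = x_1.
f_2 = -x_2, LT = x_2.
f_3 = -3x_1^{2} - 6x_3 + 24, LT = x_1^{2}.

S(f_1,f_3): lcm = x_1^{2}. S = -2x_1 - 2x_3 + 8.
  leading term x_1: subtract (\tfrac{4}{3})·f_1 from -2x_1 - 2x_3 + 8 → -2x_3 + 4
  leading term x_3: no divisor's leading term divides it; move -2x_3 to the remainder.
  leading term 1: no divisor's leading term divides it; move 4 to the remainder.
  remainder -2x_3 + 4 ≠ 0; add g_4 = -2x_3 + 4 to the basis.

The other S-polynomials (S(f_1,f_2), S(f_2,f_3), S(f_1,g_4), S(f_2,g_4), S(f_3,g_4)) all reduce to 0 modulo the current basis, so we have a Gröbner basis.
Inter-reduce: drop elements whose leading term is divisible by another's, tail-reduce, and make monic.

G = {x_1 - 2, x_2, x_3 - 2}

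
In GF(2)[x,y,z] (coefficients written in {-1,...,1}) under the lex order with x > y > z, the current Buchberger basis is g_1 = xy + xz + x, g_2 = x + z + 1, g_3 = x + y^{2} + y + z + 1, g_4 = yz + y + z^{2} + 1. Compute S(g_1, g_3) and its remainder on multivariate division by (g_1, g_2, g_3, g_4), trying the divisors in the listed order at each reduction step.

S(g_1, g_3) = xz + x + y^{3} + y^{2} + yz + y; remainder on division = y^{3} + y^{2}.

lcm(LM(g_1), LM(g_3)) = xy.
S = (lcm/LT(g_1))·g_1 − (lcm/LT(g_3))·g_3 = xz + x + y^{3} + y^{2} + yz + y.
Reduce S modulo (g_1, g_2, g_3, g_4) in that order:
  leading term xz: subtract (z)·g_2 from xz + x + y^{3} + y^{2} + yz + y → x + y^{3} + y^{2} + yz + y + z^{2} + z
  leading term x: subtract (1)·g_2 from x + y^{3} + y^{2} + yz + y + z^{2} + z → y^{3} + y^{2} + yz + y + z^{2} + 1
  leading term y^{3}: no divisor's leading term divides it; move y^{3} to the remainder.
  leading term y^{2}: no divisor's leading term divides it; move y^{2} to the remainder.
  leading term yz: subtract (1)·g_4 from yz + y + z^{2} + 1 → 0
The remainder y^{3} + y^{2} is nonzero, so it would be added as the next basis element.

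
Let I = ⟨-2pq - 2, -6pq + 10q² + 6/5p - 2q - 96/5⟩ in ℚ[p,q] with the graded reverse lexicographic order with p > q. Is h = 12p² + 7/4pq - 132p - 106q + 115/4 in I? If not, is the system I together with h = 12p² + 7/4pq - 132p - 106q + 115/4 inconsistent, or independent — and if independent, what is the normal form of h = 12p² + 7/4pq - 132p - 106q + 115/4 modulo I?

First compute the reduced Gröbner basis of I by Buchberger's algorithm.
f_1 = -2pq - 2, LT = pq.
f_2 = -6pq + 10q² + 6/5p - 2q - 96/5, LT = pq.

S(f_1,f_2): lcm = pq. S = 5/3q² + ⅕p - ⅓q - 11/5.
  leading term q²: no divisor's leading term divides it; move 5/3q² to the remainder.
  leading term p: no divisor's leading term divides it; move ⅕p to the remainder.
  leading term q: no divisor's leading term divides it; move -⅓q to the remainder.
  leading term 1: no divisor's leading term divides it; move -11/5 to the remainder.
  remainder 5/3q² + ⅕p - ⅓q - 11/5 ≠ 0; add k_3 = 5/3q² + ⅕p - ⅓q - 11/5 to the basis.

S(f_1,k_3): lcm = pq². S = -3/25p² + ⅕pq + 33/25p + q.
  leading term p²: no divisor's leading term divides it; move -3/25p² to the remainder.
  leading term pq: subtract (-1/10)·f_1 from ⅕pq + 33/25p + q → 33/25p + q - ⅕
  leading term p: no divisor's leading term divides it; move 33/25p to the remainder.
  leading term q: no divisor's leading term divides it; move q to the remainder.
  leading term 1: no divisor's leading term divides it; move -⅕ to the remainder.
  remainder -3/25p² + 33/25p + q - ⅕ ≠ 0; add k_4 = -3/25p² + 33/25p + q - ⅕ to the basis.

The other S-polynomials (S(f_2,k_3), S(f_1,k_4), S(f_2,k_4), S(k_3,k_4)) all reduce to 0 modulo the current basis, so we have a Gröbner basis.
Inter-reduce: drop elements whose leading term is divisible by another's, tail-reduce, and make monic.
Reduced Gröbner basis: {p² - 11p - 25/3q + 5/3, pq + 1, q² + 3/25p - ⅕q - 33/25}.
Label its elements g_1 = p² - 11p - 25/3q + 5/3, g_2 = pq + 1, g_3 = q² + 3/25p - ⅕q - 33/25.

Reduce h = 12p² + 7/4pq - 132p - 106q + 115/4 modulo G:
  leading term p²: subtract (12)·g_1 from 12p² + 7/4pq - 132p - 106q + 115/4 → 7/4pq - 6q + 35/4
  leading term pq: subtract (7/4)·g_2 from 7/4pq - 6q + 35/4 → -6q + 7
  leading term q: no divisor's leading term divides it; move -6q to the remainder.
  leading term 1: no divisor's leading term divides it; move 7 to the remainder.
  normal form = -6q + 7.
The normal form is nonzero, so h ∉ I. Since h minus its normal form lies in I, I + (h) = I + (r) where r = -6q + 7; decide whether this ideal is the whole ring.
Run Buchberger on G together with r (pairs among the g_i already reduce to 0 since G is a Gröbner basis):
g_1 = p² - 11p - 25/3q + 5/3, LT = p².
g_2 = pq + 1, LT = pq.
g_3 = q² + 3/25p - ⅕q - 33/25, LT = q².
r = -6q + 7, LT = q.

S(g_2,r): lcm = pq. S = 7/6p + 1.
  leading term p: no divisor's leading term divides it; move 7/6p to the remainder.
  leading term 1: no divisor's leading term divides it; move 1 to the remainder.
  remainder 7/6p + 1 ≠ 0; add m_5 = 7/6p + 1 to the basis.

S(g_3,r): lcm = q². S = 3/25p + 29/30q - 33/25.
  leading term p: subtract (18/175)·m_5 from 3/25p + 29/30q - 33/25 → 29/30q - 249/175
  leading term q: subtract (-29/180)·r from 29/30q - 249/175 → -1859/6300
  leading term 1: no divisor's leading term divides it; move -1859/6300 to the remainder.
  remainder -1859/6300 ≠ 0; add m_6 = -1859/6300 to the basis.

The other S-polynomials (S(g_1,g_2), S(g_1,g_3), S(g_1,r), S(g_2,g_3), S(g_1,m_5), S(g_2,m_5), S(g_3,m_5), S(r,m_5), S(g_1,m_6), S(g_2,m_6), S(g_3,m_6), S(r,m_6), S(m_5,m_6)) all reduce to 0 modulo the current basis, so we have a Gröbner basis.
Inter-reduce: drop elements whose leading term is divisible by another's, tail-reduce, and make monic.
Reduced Gröbner basis: {1}.
The reduced Gröbner basis of I + (h) is {1}: the ideal is the whole ring, so the enlarged system has no common solution — adjoining h is inconsistent.

Adjoining 12p² + 7/4pq - 132p - 106q + 115/4 makes the ideal the whole ring: the system is inconsistent.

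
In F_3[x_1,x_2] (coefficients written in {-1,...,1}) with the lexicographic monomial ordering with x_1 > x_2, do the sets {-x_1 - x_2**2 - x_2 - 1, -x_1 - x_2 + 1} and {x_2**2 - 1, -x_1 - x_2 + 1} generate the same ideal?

Two ideals are equal iff their reduced Gröbner bases coincide (the reduced basis is unique for a fixed ordering).
Buchberger on the first generating set:
f_1 = -x_1 - x_2**2 - x_2 - 1, LT = x_1.
f_2 = -x_1 - x_2 + 1, LT = x_1.

S(f_1,f_2): lcm = x_1. S = x_2**2 - 1.
  leading term x_2**2: no divisor's leading term divides it; move x_2**2 to the remainder.
  leading term 1: no divisor's leading term divides it; move -1 to the remainder.
  remainder x_2**2 - 1 ≠ 0; add g_3 = x_2**2 - 1 to the basis.

The other S-polynomials (S(f_1,g_3), S(f_2,g_3)) all reduce to 0 modulo the current basis, so we have a Gröbner basis.
Inter-reduce: drop elements whose leading term is divisible by another's, tail-reduce, and make monic.
Reduced Gröbner basis: {x_1 + x_2 - 1, x_2**2 - 1}.

Buchberger on the second generating set:
h_1 = x_2**2 - 1, LT = x_2**2.
h_2 = -x_1 - x_2 + 1, LT = x_1.

The S-polynomials (S(h_1,h_2)) all reduce to 0 modulo the current basis, so we have a Gröbner basis.
Inter-reduce: drop elements whose leading term is divisible by another's, tail-reduce, and make monic.
Reduced Gröbner basis: {x_1 + x_2 - 1, x_2**2 - 1}.

Same reduced basis, so the two generating sets span the same ideal.

Yes, the ideals are equal.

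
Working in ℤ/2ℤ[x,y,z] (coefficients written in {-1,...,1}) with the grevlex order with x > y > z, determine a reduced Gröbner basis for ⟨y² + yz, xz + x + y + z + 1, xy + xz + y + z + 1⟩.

f_1 = y² + yz, LT = y².
f_2 = xz + x + y + z + 1, LT = xz.
f_3 = xy + xz + y + z + 1, LT = xy.

S(f_1,f_3): lcm = xy². S = y² + yz + y.
  reduce S modulo (f_1, f_2, f_3):
  remainder y ≠ 0; add g_4 = y to the basis.

S(f_2,f_3): lcm = xyz. S = xz² + xy + y² + z² + y + z.
  reduce S modulo (f_1, f_2, f_3, g_4):
  remainder z + 1 ≠ 0; add g_5 = z + 1 to the basis.

S(f_3,g_4): lcm = xy. S = xz + y + z + 1.
  reduce S modulo (f_1, f_2, f_3, g_4, g_5):
  remainder x ≠ 0; add g_6 = x to the basis.

The other S-polynomials (S(f_1,f_2), S(f_1,g_4), S(f_2,g_4), S(f_1,g_5), S(f_2,g_5), S(f_3,g_5), S(g_4,g_5), S(f_1,g_6), S(f_2,g_6), S(f_3,g_6), S(g_4,g_6), S(g_5,g_6)) all reduce to 0 modulo the current basis, so we have a Gröbner basis.
Inter-reduce: drop elements whose leading term is divisible by another's, tail-reduce, and make monic.

G = {x, y, z + 1}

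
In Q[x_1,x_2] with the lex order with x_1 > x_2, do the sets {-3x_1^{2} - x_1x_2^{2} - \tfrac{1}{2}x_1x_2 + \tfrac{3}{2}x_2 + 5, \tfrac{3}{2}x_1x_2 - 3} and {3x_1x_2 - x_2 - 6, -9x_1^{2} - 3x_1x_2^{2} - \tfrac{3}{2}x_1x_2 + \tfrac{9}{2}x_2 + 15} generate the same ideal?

Two ideals are equal iff their reduced Gröbner bases coincide (the reduced basis is unique for a fixed ordering).
Buchberger on the first generating set:
f_1 = -3x_1^{2} - x_1x_2^{2} - \tfrac{1}{2}x_1x_2 + \tfrac{3}{2}x_2 + 5, LT = x_1^{2}.
f_2 = \tfrac{3}{2}x_1x_2 - 3, LT = x_1x_2.

S(f_1,f_2): lcm = x_1^{2}x_2. S = \tfrac{1}{3}x_1x_2^{3} + \tfrac{1}{6}x_1x_2^{2} + 2x_1 - \tfrac{1}{2}x_2^{2} - \tfrac{5}{3}x_2.
  leading term x_1x_2^{3}: subtract (\tfrac{2}{9}x_2^{2})·f_2 from \tfrac{1}{3}x_1x_2^{3} + \tfrac{1}{6}x_1x_2^{2} + 2x_1 - \tfrac{1}{2}x_2^{2} - \tfrac{5}{3}x_2 → \tfrac{1}{6}x_1x_2^{2} + 2x_1 + \tfrac{1}{6}x_2^{2} - \tfrac{5}{3}x_2
  leading term x_1x_2^{2}: subtract (\tfrac{1}{9}x_2)·f_2 from \tfrac{1}{6}x_1x_2^{2} + 2x_1 + \tfrac{1}{6}x_2^{2} - \tfrac{5}{3}x_2 → 2x_1 + \tfrac{1}{6}x_2^{2} - \tfrac{4}{3}x_2
  leading term x_1: no divisor's leading term divides it; move 2x_1 to the remainder.
  leading term x_2^{2}: no divisor's leading term divides it; move \tfrac{1}{6}x_2^{2} to the remainder.
  leading term x_2: no divisor's leading term divides it; move -\tfrac{4}{3}x_2 to the remainder.
  remainder 2x_1 + \tfrac{1}{6}x_2^{2} - \tfrac{4}{3}x_2 ≠ 0; add g_3 = 2x_1 + \tfrac{1}{6}x_2^{2} - \tfrac{4}{3}x_2 to the basis.

S(f_2,g_3): lcm = x_1x_2. S = -\tfrac{1}{12}x_2^{3} + \tfrac{2}{3}x_2^{2} - 2.
  leading term x_2^{3}: no divisor's leading term divides it; move -\tfrac{1}{12}x_2^{3} to the remainder.
  leading term x_2^{2}: no divisor's leading term divides it; move \tfrac{2}{3}x_2^{2} to the remainder.
  leading term 1: no divisor's leading term divides it; move -2 to the remainder.
  remainder -\tfrac{1}{12}x_2^{3} + \tfrac{2}{3}x_2^{2} - 2 ≠ 0; add g_4 = -\tfrac{1}{12}x_2^{3} + \tfrac{2}{3}x_2^{2} - 2 to the basis.

The other S-polynomials (S(f_1,g_3), S(f_1,g_4), S(f_2,g_4), S(g_3,g_4)) all reduce to 0 modulo the current basis, so we have a Gröbner basis.
Inter-reduce: drop elements whose leading term is divisible by another's, tail-reduce, and make monic.
Reduced Gröbner basis: {x_1 + \tfrac{1}{12}x_2^{2} - \tfrac{2}{3}x_2, x_2^{3} - 8x_2^{2} + 24}.

Buchberger on the second generating set:
h_1 = 3x_1x_2 - x_2 - 6, LT = x_1x_2.
h_2 = -9x_1^{2} - 3x_1x_2^{2} - \tfrac{3}{2}x_1x_2 + \tfrac{9}{2}x_2 + 15, LT = x_1^{2}.

S(h_1,h_2): lcm = x_1^{2}x_2. S = -\tfrac{1}{3}x_1x_2^{3} - \tfrac{1}{6}x_1x_2^{2} - \tfrac{1}{3}x_1x_2 - 2x_1 + \tfrac{1}{2}x_2^{2} + \tfrac{5}{3}x_2.
  leading term x_1x_2^{3}: subtract (-\tfrac{1}{9}x_2^{2})·h_1 from -\tfrac{1}{3}x_1x_2^{3} - \tfrac{1}{6}x_1x_2^{2} - \tfrac{1}{3}x_1x_2 - 2x_1 + \tfrac{1}{2}x_2^{2} + \tfrac{5}{3}x_2 → -\tfrac{1}{6}x_1x_2^{2} - \tfrac{1}{3}x_1x_2 - 2x_1 - \tfrac{1}{9}x_2^{3} - \tfrac{1}{6}x_2^{2} + \tfrac{5}{3}x_2
  leading term x_1x_2^{2}: subtract (-\tfrac{1}{18}x_2)·h_1 from -\tfrac{1}{6}x_1x_2^{2} - \tfrac{1}{3}x_1x_2 - 2x_1 - \tfrac{1}{9}x_2^{3} - \tfrac{1}{6}x_2^{2} + \tfrac{5}{3}x_2 → -\tfrac{1}{3}x_1x_2 - 2x_1 - \tfrac{1}{9}x_2^{3} - \tfrac{2}{9}x_2^{2} + \tfrac{4}{3}x_2
  leading term x_1x_2: subtract (-\tfrac{1}{9})·h_1 from -\tfrac{1}{3}x_1x_2 - 2x_1 - \tfrac{1}{9}x_2^{3} - \tfrac{2}{9}x_2^{2} + \tfrac{4}{3}x_2 → -2x_1 - \tfrac{1}{9}x_2^{3} - \tfrac{2}{9}x_2^{2} + \tfrac{11}{9}x_2 - \tfrac{2}{3}
  leading term x_1: no divisor's leading term divides it; move -2x_1 to the remainder.
  leading term x_2^{3}: no divisor's leading term divides it; move -\tfrac{1}{9}x_2^{3} to the remainder.
  leading term x_2^{2}: no divisor's leading term divides it; move -\tfrac{2}{9}x_2^{2} to the remainder.
  leading term x_2: no divisor's leading term divides it; move \tfrac{11}{9}x_2 to the remainder.
  leading term 1: no divisor's leading term divides it; move -\tfrac{2}{3} to the remainder.
  remainder -2x_1 - \tfrac{1}{9}x_2^{3} - \tfrac{2}{9}x_2^{2} + \tfrac{11}{9}x_2 - \tfrac{2}{3} ≠ 0; add k_3 = -2x_1 - \tfrac{1}{9}x_2^{3} - \tfrac{2}{9}x_2^{2} + \tfrac{11}{9}x_2 - \tfrac{2}{3} to the basis.

S(h_1,k_3): lcm = x_1x_2. S = -\tfrac{1}{18}x_2^{4} - \tfrac{1}{9}x_2^{3} + \tfrac{11}{18}x_2^{2} - \tfrac{2}{3}x_2 - 2.
  leading term x_2^{4}: no divisor's leading term divides it; move -\tfrac{1}{18}x_2^{4} to the remainder.
  leading term x_2^{3}: no divisor's leading term divides it; move -\tfrac{1}{9}x_2^{3} to the remainder.
  leading term x_2^{2}: no divisor's leading term divides it; move \tfrac{11}{18}x_2^{2} to the remainder.
  leading term x_2: no divisor's leading term divides it; move -\tfrac{2}{3}x_2 to the remainder.
  leading term 1: no divisor's leading term divides it; move -2 to the remainder.
  remainder -\tfrac{1}{18}x_2^{4} - \tfrac{1}{9}x_2^{3} + \tfrac{11}{18}x_2^{2} - \tfrac{2}{3}x_2 - 2 ≠ 0; add k_4 = -\tfrac{1}{18}x_2^{4} - \tfrac{1}{9}x_2^{3} + \tfrac{11}{18}x_2^{2} - \tfrac{2}{3}x_2 - 2 to the basis.

The other S-polynomials (S(h_2,k_3), S(h_1,k_4), S(h_2,k_4), S(k_3,k_4)) all reduce to 0 modulo the current basis, so we have a Gröbner basis.
Inter-reduce: drop elements whose leading term is divisible by another's, tail-reduce, and make monic.
Reduced Gröbner basis: {x_1 + \tfrac{1}{18}x_2^{3} + \tfrac{1}{9}x_2^{2} - \tfrac{11}{18}x_2 + \tfrac{1}{3}, x_2^{4} + 2x_2^{3} - 11x_2^{2} + 12x_2 + 36}.

The bases are distinct; the ideals are different.

No, the ideals differ.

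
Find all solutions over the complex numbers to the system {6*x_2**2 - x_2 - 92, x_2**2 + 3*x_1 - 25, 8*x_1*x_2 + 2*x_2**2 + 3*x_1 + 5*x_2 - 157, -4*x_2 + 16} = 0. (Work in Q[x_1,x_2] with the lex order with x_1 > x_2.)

Compute a lex Gröbner basis by Buchberger's algorithm.
f_1 = 6*x_2**2 - x_2 - 92, LT = x_2**2.
f_2 = 3*x_1 + x_2**2 - 25, LT = x_1.
f_3 = 8*x_1*x_2 + 3*x_1 + 2*x_2**2 + 5*x_2 - 157, LT = x_1*x_2.
f_4 = -4*x_2 + 16, LT = x_2.

S(f_1,f_2): leading monomials are coprime, so the S-polynomial reduces to 0 (Buchberger's first criterion).
S(f_1,f_3): lcm = x_1*x_2**2. S = -13/24*x_1*x_2 - 46/3*x_1 - 1/4*x_2**3 - 5/8*x_2**2 + 157/8*x_2.
  leading term x_1*x_2: subtract (-13/72*x_2)·f_2 from -13/24*x_1*x_2 - 46/3*x_1 - 1/4*x_2**3 - 5/8*x_2**2 + 157/8*x_2 → -46/3*x_1 - 5/72*x_2**3 - 5/8*x_2**2 + 136/9*x_2
  leading term x_1: subtract (-46/9)·f_2 from -46/3*x_1 - 5/72*x_2**3 - 5/8*x_2**2 + 136/9*x_2 → -5/72*x_2**3 + 323/72*x_2**2 + 136/9*x_2 - 1150/9
  leading term x_2**3: subtract (-5/432*x_2)·f_1 from -5/72*x_2**3 + 323/72*x_2**2 + 136/9*x_2 - 1150/9 → 1933/432*x_2**2 + 1517/108*x_2 - 1150/9
  leading term x_2**2: subtract (1933/2592)·f_1 from 1933/432*x_2**2 + 1517/108*x_2 - 1150/9 → 38341/2592*x_2 - 38341/648
  leading term x_2: subtract (-38341/10368)·f_4 from 38341/2592*x_2 - 38341/648 → 0
  remainder 0.

S(f_1,f_4): lcm = x_2**2. S = 23/6*x_2 - 46/3.
  leading term x_2: subtract (-23/24)·f_4 from 23/6*x_2 - 46/3 → 0
  remainder 0.

S(f_2,f_3): lcm = x_1*x_2. S = -3/8*x_1 + 1/3*x_2**3 - 1/4*x_2**2 - 215/24*x_2 + 157/8.
  leading term x_1: subtract (-1/8)·f_2 from -3/8*x_1 + 1/3*x_2**3 - 1/4*x_2**2 - 215/24*x_2 + 157/8 → 1/3*x_2**3 - 1/8*x_2**2 - 215/24*x_2 + 33/2
  leading term x_2**3: subtract (1/18*x_2)·f_1 from 1/3*x_2**3 - 1/8*x_2**2 - 215/24*x_2 + 33/2 → -5/72*x_2**2 - 277/72*x_2 + 33/2
  leading term x_2**2: subtract (-5/432)·f_1 from -5/72*x_2**2 - 277/72*x_2 + 33/2 → -1667/432*x_2 + 1667/108
  leading term x_2: subtract (1667/1728)·f_4 from -1667/432*x_2 + 1667/108 → 0
  remainder 0.

S(f_2,f_4): leading monomials are coprime, so the S-polynomial reduces to 0 (Buchberger's first criterion).
S(f_3,f_4): lcm = x_1*x_2. S = 35/8*x_1 + 1/4*x_2**2 + 5/8*x_2 - 157/8.
  leading term x_1: subtract (35/24)·f_2 from 35/8*x_1 + 1/4*x_2**2 + 5/8*x_2 - 157/8 → -29/24*x_2**2 + 5/8*x_2 + 101/6
  leading term x_2**2: subtract (-29/144)·f_1 from -29/24*x_2**2 + 5/8*x_2 + 101/6 → 61/144*x_2 - 61/36
  leading term x_2: subtract (-61/576)·f_4 from 61/144*x_2 - 61/36 → 0
  remainder 0.

Every S-polynomial of the final basis reduces to 0, so we have a Gröbner basis.
Inter-reduce: drop elements whose leading term is divisible by another's, tail-reduce, and make monic.
Reduced Gröbner basis: {x_1 - 3, x_2 - 4}.

The lex basis is triangular: the last element involves only x_2. Solving x_2 - 4 = 0 gives x_2 ∈ {4}; substituting each value into the earlier elements determines the remaining variables.
  x_2 = 4: the earlier basis element becomes x_1 - 3 = 0, giving x_1 = 3 — point (3, 4).

{(3, 4)}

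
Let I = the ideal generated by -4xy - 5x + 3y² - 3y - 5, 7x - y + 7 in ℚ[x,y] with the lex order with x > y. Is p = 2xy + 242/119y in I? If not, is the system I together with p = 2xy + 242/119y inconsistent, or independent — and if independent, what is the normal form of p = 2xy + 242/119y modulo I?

2xy + 242/119y lies in I (it reduces to 0).

First compute the reduced Gröbner basis of I by Buchberger's algorithm.
f_1 = -4xy - 5x + 3y² - 3y - 5, LT = xy.
f_2 = 7x - y + 7, LT = x.

S(f_1,f_2): lcm = xy. S = 5/4x - 17/28y² - ¼y + 5/4.
  reduce S modulo (f_1, f_2):
  remainder -17/28y² - 1/14y ≠ 0; add h_3 = -17/28y² - 1/14y to the basis.

The other S-polynomials (S(f_1,h_3), S(f_2,h_3)) all reduce to 0 modulo the current basis, so we have a Gröbner basis.
Inter-reduce: drop elements whose leading term is divisible by another's, tail-reduce, and make monic.
Reduced Gröbner basis: {x - 1/7y + 1, y² + 2/17y}.
Label its elements g_1 = x - 1/7y + 1, g_2 = y² + 2/17y.

Reduce p = 2xy + 242/119y modulo G:
  leading term xy: subtract (2y)·g_1 from 2xy + 242/119y → 2/7y² + 4/119y
  leading term y²: subtract (2/7)·g_2 from 2/7y² + 4/119y → 0
  normal form = 0.
Since the normal form is 0, p ∈ I.

The remainder on division by a Gröbner basis is unique — it is the normal form.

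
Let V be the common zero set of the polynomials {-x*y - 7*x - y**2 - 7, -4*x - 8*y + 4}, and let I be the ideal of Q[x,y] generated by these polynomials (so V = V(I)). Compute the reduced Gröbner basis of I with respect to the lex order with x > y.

f_1 = -x*y - 7*x - y**2 - 7, LT = x*y.
f_2 = -4*x - 8*y + 4, LT = x.

S(f_1,f_2): lcm = x*y. S = 7*x - y**2 + y + 7.
  reduce S modulo (f_1, f_2):
  remainder -y**2 - 13*y + 14 ≠ 0; add g_3 = -y**2 - 13*y + 14 to the basis.

The other S-polynomials (S(f_1,g_3), S(f_2,g_3)) all reduce to 0 modulo the current basis, so we have a Gröbner basis.
Inter-reduce: drop elements whose leading term is divisible by another's, tail-reduce, and make monic.

G = {x + 2*y - 1, y**2 + 13*y - 14}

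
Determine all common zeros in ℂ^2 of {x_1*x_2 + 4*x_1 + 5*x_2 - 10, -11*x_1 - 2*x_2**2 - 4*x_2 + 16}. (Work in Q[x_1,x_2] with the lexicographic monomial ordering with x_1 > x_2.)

Compute a lex Gröbner basis by Buchberger's algorithm.
f_1 = x_1*x_2 + 4*x_1 + 5*x_2 - 10, LT = x_1*x_2.
f_2 = -11*x_1 - 2*x_2**2 - 4*x_2 + 16, LT = x_1.

S(f_1,f_2): lcm = x_1*x_2. S = 4*x_1 - 2/11*x_2**3 - 4/11*x_2**2 + 71/11*x_2 - 10.
  leading term x_1: subtract (-4/11)·f_2 from 4*x_1 - 2/11*x_2**3 - 4/11*x_2**2 + 71/11*x_2 - 10 → -2/11*x_2**3 - 12/11*x_2**2 + 5*x_2 - 46/11
  leading term x_2**3: no divisor's leading term divides it; move -2/11*x_2**3 to the remainder.
  leading term x_2**2: no divisor's leading term divides it; move -12/11*x_2**2 to the remainder.
  leading term x_2: no divisor's leading term divides it; move 5*x_2 to the remainder.
  leading term 1: no divisor's leading term divides it; move -46/11 to the remainder.
  remainder -2/11*x_2**3 - 12/11*x_2**2 + 5*x_2 - 46/11 ≠ 0; add h_3 = -2/11*x_2**3 - 12/11*x_2**2 + 5*x_2 - 46/11 to the basis.

The other S-polynomials (S(f_1,h_3), S(f_2,h_3)) all reduce to 0 modulo the current basis, so we have a Gröbner basis.
Inter-reduce: drop elements whose leading term is divisible by another's, tail-reduce, and make monic.
Reduced Gröbner basis: {x_1 + 2/11*x_2**2 + 4/11*x_2 - 16/11, x_2**3 + 6*x_2**2 - 55/2*x_2 + 23}.

The lex basis is triangular: the last element involves only x_2. Solving x_2**3 + 6*x_2**2 - 55/2*x_2 + 23 = 0 gives x_2 ∈ {2, -4 + sqrt(110)/2, -sqrt(110)/2 - 4}; substituting each value into the earlier elements determines the remaining variables.
  x_2 = 2: the earlier basis element becomes x_1 = 0, giving x_1 = 0 — point (0, 2).
  x_2 = -4 + sqrt(110)/2: the earlier basis element becomes x_1 - 6*sqrt(110)/11 + 5 = 0, giving x_1 = -5 + 6*sqrt(110)/11 — point (-5 + 6*sqrt(110)/11, -4 + sqrt(110)/2).
  x_2 = -sqrt(110)/2 - 4: the earlier basis element becomes x_1 + 5 + 6*sqrt(110)/11 = 0, giving x_1 = -6*sqrt(110)/11 - 5 — point (-6*sqrt(110)/11 - 5, -sqrt(110)/2 - 4).

{(0, 2), (-5 + 6*sqrt(110)/11, -4 + sqrt(110)/2), (-6*sqrt(110)/11 - 5, -sqrt(110)/2 - 4)}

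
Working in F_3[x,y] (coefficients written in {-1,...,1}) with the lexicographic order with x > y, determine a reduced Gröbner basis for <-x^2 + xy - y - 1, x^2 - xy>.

f_1 = -x^2 + xy - y - 1, LT = x^2.
f_2 = x^2 - xy, LT = x^2.

S(f_1,f_2): lcm = x^2. S = y + 1.
  leading term y: no divisor's leading term divides it; move y to the remainder.
  leading term 1: no divisor's leading term divides it; move 1 to the remainder.
  remainder y + 1 ≠ 0; add g_3 = y + 1 to the basis.

The other S-polynomials (S(f_1,g_3), S(f_2,g_3)) all reduce to 0 modulo the current basis, so we have a Gröbner basis.
Inter-reduce: drop elements whose leading term is divisible by another's, tail-reduce, and make monic.

G = {x^2 + x, y + 1}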